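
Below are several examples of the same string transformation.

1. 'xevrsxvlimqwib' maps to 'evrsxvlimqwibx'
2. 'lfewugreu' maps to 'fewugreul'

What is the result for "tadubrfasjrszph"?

What's happening: move the first character to the end.
For "tadubrfasjrszph" the result is "adubrfasjrszpht".

adubrfasjrszpht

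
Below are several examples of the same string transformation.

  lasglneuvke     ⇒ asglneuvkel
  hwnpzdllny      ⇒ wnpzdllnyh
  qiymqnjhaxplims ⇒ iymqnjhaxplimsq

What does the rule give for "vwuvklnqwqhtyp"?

wuvklnqwqhtypv

In each case the input is transformed by: move the first character to the end.
Applying that to "vwuvklnqwqhtyp" gives "wuvklnqwqhtypv".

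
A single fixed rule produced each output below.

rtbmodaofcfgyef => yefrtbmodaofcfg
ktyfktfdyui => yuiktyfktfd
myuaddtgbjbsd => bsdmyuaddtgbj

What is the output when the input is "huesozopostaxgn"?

In each case the input is transformed by: move the last 3 characters to the front (rotate right by 3).
Doing the same to "huesozopostaxgn": "xgnhuesozoposta".

xgnhuesozoposta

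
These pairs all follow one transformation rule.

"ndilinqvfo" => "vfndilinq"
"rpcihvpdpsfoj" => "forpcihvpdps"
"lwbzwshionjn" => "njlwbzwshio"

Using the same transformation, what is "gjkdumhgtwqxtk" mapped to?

xtgjkdumhgtwq

The transformation: delete the last character, then move the last 2 characters to the front (rotate right by 2).
Doing the same to "gjkdumhgtwqxtk": "xtgjkdumhgtwq".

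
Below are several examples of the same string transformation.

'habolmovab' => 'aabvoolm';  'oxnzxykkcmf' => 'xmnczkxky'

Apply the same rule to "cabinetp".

atbein

Rule — take characters alternately from the front and the back (1st, last, 2nd, 2nd-last, ...), then delete the first 2 characters.
For "cabinetp", step one produces "cpatbein"; step two turns that into "atbein".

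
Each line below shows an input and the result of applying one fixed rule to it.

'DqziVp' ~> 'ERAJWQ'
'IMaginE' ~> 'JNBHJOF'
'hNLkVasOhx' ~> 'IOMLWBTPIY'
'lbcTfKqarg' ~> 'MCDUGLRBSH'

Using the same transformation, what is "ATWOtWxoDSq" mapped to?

BUXPUXYPETR

What's happening: shift every letter 1 place forward in the alphabet (wrapping around), then convert every letter to uppercase.
Working it through for "ATWOtWxoDSq": intermediate "BUXPuXypETr", final "BUXPUXYPETR".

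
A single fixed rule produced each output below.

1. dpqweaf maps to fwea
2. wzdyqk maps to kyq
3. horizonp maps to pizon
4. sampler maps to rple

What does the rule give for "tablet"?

In each case the input is transformed by: delete the first 3 characters, then move the last character to the front.
Applying that to "tablet" gives "tle".

tle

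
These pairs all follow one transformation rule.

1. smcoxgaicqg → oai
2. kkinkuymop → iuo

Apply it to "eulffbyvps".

Rule — keep only the vowels.
"eulffbyvps" → "eu".

eu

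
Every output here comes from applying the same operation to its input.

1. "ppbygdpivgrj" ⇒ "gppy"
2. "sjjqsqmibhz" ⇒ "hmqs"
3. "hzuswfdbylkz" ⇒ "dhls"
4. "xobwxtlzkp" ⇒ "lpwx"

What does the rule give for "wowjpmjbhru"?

jjrw

Looking at the pairs, the operation is to keep one character in every 3, starting at position 1 (positions 1st, 4th, 7th, ...), then sort the characters into alphabetical order.
Starting from "wowjpmjbhru": after the first operation, "wjjr"; after the second, "jjrw".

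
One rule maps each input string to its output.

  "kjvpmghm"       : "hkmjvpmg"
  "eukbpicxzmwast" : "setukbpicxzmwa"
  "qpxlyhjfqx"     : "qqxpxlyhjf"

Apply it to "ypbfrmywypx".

The transformation: swap the first and last characters, then move the last 2 characters to the front (rotate right by 2).
Working it through for "ypbfrmywypx": intermediate "xpbfrmywypy", final "pyxpbfrmywy".

pyxpbfrmywy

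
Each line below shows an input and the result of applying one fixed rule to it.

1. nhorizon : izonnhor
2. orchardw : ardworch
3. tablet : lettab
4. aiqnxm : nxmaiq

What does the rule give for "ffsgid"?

gidffs

The transformation: swap the front and back halves of the string.
On "ffsgid" that produces "gidffs".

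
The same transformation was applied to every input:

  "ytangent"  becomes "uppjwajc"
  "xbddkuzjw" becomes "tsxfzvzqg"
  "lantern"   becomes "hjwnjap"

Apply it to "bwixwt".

In each case the input is transformed by: take characters alternately from the front and the back (1st, last, 2nd, 2nd-last, ...), then shift every letter 4 places backward in the alphabet (wrapping around).
Applying both steps to "bwixwt": "btwwix", then "xpsset".

xpsset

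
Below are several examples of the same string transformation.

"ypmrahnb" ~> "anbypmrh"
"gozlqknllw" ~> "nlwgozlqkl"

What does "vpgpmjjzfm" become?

jfmvpgpmjz

Each output is the input with this applied: move the last 3 characters to the front (rotate right by 3), then swap the first and last characters.
"vpgpmjjzfm" → "zfmvpgpmjj" → "jfmvpgpmjz".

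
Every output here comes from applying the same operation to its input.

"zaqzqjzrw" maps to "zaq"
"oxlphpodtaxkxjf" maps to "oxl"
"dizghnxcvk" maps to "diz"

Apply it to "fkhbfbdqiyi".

The rule is to keep only the first 3 characters.
Applying that to "fkhbfbdqiyi" gives "fkh".

fkh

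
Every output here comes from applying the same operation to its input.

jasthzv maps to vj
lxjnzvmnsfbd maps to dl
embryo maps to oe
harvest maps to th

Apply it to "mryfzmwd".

dm

In each case the input is transformed by: move the first character to the end, then keep only the last 2 characters.
"mryfzmwd" → "ryfzmwdm" → "dm".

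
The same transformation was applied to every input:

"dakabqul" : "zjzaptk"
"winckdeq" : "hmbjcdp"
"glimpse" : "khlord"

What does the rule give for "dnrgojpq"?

mqfniop

In each case the input is transformed by: delete the first character, then shift every letter 1 place backward in the alphabet (wrapping around).
Working it through for "dnrgojpq": intermediate "nrgojpq", final "mqfniop".
(Check on "winckdeq": → "inckdeq" → "hmbjcdp" ✓)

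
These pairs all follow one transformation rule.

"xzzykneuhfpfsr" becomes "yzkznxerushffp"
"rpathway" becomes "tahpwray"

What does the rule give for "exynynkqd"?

What's happening: move the first 3 characters to the end (rotate left by 3), then take characters alternately from the front and the back (1st, last, 2nd, 2nd-last, ...).
So "exynynkqd" becomes "nyyxnekdq".
(Check on "xzzykneuhfpfsr": → "ykneuhfpfsrxzz" → "yzkznxerushffp" ✓)

nyyxnekdq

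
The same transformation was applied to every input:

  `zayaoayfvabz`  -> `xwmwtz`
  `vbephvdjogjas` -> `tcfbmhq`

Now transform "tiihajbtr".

rgyzp

What's happening: shift every letter 2 places backward in the alphabet (wrapping around), then keep every other character starting from the first (positions 1st, 3rd, 5th, ...).
For "tiihajbtr", step one produces "rggfyhzrp"; step two turns that into "rgyzp".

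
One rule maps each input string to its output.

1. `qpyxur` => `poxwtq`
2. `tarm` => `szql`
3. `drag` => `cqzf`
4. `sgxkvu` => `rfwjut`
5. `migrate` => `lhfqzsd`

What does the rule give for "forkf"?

enqje

The rule is to shift every letter 1 place backward in the alphabet (wrapping around).
On "forkf" that produces "enqje".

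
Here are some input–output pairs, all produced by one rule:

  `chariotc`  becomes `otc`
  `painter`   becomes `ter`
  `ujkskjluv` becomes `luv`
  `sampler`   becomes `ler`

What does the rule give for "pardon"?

don

Rule — keep only the last 3 characters.
On "pardon" that produces "don".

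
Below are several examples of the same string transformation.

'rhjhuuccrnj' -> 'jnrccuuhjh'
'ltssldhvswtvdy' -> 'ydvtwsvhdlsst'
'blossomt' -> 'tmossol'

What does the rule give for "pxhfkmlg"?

The pattern: delete the first character, then reverse the string.
So "pxhfkmlg" becomes "glmkfhx".

glmkfhx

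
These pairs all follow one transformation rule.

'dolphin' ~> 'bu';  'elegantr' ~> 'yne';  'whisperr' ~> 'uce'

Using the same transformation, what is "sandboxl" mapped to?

Rule — keep one character in every 3, starting at position 2 (positions 2nd, 5th, 8th, ...), then shift every letter 13 places forward in the alphabet (wrapping around) — i.e. ROT13.
For "sandboxl", step one produces "abl"; step two turns that into "noy".

noy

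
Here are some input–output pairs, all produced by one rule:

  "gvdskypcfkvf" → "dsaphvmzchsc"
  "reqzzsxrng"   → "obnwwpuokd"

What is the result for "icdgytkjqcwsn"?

fzadvqhgnztpk

In each case the input is transformed by: shift every letter 3 places backward in the alphabet (wrapping around).
"icdgytkjqcwsn" → "fzadvqhgnztpk".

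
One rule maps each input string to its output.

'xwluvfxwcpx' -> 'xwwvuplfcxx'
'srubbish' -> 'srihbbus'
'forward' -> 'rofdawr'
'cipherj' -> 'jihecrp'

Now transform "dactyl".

What's happening: sort the characters into reverse alphabetical order, then move the first 2 characters to the end (rotate left by 2).
For "dactyl" the result is "ldcayt".

ldcayt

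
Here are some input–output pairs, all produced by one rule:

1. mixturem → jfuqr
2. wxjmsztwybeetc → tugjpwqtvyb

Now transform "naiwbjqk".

Each output is the input with this applied: delete the last 3 characters, then shift every letter 3 places backward in the alphabet (wrapping around).
Doing the same to "naiwbjqk": "kxfty".

kxfty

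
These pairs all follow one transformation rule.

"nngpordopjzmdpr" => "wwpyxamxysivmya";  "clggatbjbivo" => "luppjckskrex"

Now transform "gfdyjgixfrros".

pomhsprgoaaxb

Rule — shift every letter 9 places forward in the alphabet (wrapping around).
Applying that to "gfdyjgixfrros" gives "pomhsprgoaaxb".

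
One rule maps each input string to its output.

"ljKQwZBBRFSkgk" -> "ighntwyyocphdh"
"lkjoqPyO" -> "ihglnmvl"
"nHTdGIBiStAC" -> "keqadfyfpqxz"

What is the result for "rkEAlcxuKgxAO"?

ohbxizurhduxl

The pattern: shift every letter 3 places backward in the alphabet (wrapping around), then convert every letter to lowercase.
Working it through for "rkEAlcxuKgxAO": intermediate "ohBXizurHduXL", final "ohbxizurhduxl".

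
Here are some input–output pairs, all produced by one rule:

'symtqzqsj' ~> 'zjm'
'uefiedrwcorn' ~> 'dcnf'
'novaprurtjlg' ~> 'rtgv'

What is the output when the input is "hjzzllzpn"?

lnz

What's happening: keep one character in every 3, starting at position 3 (positions 3rd, 6th, 9th, ...), then move the first character to the end.
So "hjzzllzpn" becomes "lnz".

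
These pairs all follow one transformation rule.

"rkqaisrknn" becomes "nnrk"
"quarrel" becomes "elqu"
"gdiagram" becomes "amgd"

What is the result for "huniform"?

rmhu

What's happening: move the first 2 characters to the end (rotate left by 2), then keep only the last 4 characters.
"huniform" → "rmhu".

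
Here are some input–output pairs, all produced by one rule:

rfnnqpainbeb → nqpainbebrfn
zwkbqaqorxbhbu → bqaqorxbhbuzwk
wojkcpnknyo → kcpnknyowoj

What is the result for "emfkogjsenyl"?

Looking at the pairs, the operation is to move the first 3 characters to the end (rotate left by 3).
Applying that to "emfkogjsenyl" gives "kogjsenylemf".

kogjsenylemf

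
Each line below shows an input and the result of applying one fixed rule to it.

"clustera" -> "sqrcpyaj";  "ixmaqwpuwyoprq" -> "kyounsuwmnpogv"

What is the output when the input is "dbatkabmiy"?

Rule — shift every letter 2 places backward in the alphabet (wrapping around), then move the first 2 characters to the end (rotate left by 2).
"dbatkabmiy" → "bzyriyzkgw" → "yriyzkgwbz".

yriyzkgwbz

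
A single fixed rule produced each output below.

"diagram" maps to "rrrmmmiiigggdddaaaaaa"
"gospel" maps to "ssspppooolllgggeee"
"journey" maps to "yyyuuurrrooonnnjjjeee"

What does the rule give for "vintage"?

vvvtttnnniiigggeeeaaa

Rule — sort the characters into reverse alphabetical order, then repeat every character 3 times.
For "vintage" the result is "vvvtttnnniiigggeeeaaa".
(Check on "diagram": → "rmigdaa" → "rrrmmmiiigggdddaaaaaa" ✓)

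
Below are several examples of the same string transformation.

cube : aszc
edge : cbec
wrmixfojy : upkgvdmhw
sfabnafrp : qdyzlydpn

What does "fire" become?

dgpc

The pattern: shift every letter 2 places backward in the alphabet (wrapping around).
For "fire" the result is "dgpc".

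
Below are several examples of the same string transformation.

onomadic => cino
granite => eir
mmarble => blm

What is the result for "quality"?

iqu

Each output is the input with this applied: sort the characters into alphabetical order, then keep every other character starting from the second (positions 2nd, 4th, 6th, ...).
On "quality" that produces "iqu".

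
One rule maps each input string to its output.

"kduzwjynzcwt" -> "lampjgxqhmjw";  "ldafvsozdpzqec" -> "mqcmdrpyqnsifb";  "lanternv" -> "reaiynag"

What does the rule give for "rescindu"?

What's happening: shift every letter 13 places forward in the alphabet (wrapping around) — i.e. ROT13, then swap the front and back halves of the string.
"rescindu" → "erfpvaqh" → "vaqherfp".

vaqherfp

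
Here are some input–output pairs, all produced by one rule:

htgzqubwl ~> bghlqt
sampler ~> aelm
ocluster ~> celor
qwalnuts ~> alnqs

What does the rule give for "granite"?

The pattern: sort the characters into alphabetical order, then delete the last 3 characters.
On "granite": the first step gives "aeginrt", and the second then gives "aegi".

aegi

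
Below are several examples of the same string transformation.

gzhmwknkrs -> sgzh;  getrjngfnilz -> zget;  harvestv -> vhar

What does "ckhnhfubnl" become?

Rule — move the last character to the front, then keep only the first 4 characters.
"ckhnhfubnl" → "lckhnhfubn" → "lckh".

lckh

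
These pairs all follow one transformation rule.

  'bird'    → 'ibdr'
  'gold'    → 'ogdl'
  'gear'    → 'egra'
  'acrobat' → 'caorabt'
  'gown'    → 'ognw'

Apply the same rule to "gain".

agni

What's happening: swap each adjacent pair of characters (1↔2, 3↔4, ...).
So "gain" becomes "agni".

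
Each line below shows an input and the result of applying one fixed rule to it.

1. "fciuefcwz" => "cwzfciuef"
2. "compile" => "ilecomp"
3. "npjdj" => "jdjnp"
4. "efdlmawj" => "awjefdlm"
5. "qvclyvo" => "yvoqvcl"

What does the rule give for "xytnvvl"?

What's happening: move the last 3 characters to the front (rotate right by 3).
On "xytnvvl" that produces "vvlxytn".

vvlxytn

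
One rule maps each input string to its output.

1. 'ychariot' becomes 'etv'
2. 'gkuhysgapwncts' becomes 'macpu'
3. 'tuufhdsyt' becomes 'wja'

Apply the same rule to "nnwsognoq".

pqq

Each output is the input with this applied: shift every letter 2 places forward in the alphabet (wrapping around), then keep one character in every 3, starting at position 2 (positions 2nd, 5th, 8th, ...).
Applying both steps to "nnwsognoq": "ppyuqipqs", then "pqq".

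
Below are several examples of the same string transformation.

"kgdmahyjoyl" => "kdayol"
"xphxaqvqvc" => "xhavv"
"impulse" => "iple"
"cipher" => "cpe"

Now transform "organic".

In each case the input is transformed by: keep every other character starting from the first (positions 1st, 3rd, 5th, ...).
So "organic" becomes "ognc".

ognc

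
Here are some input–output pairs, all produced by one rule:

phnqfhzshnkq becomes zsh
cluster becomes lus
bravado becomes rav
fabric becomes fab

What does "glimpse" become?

Looking at the pairs, the operation is to move the last 3 characters to the front (rotate right by 3), then keep only the last 3 characters.
Starting from "glimpse": after the first operation, "pseglim"; after the second, "lim".

lim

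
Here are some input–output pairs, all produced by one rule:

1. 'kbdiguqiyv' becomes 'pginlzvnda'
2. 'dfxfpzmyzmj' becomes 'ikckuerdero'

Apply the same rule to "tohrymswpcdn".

ytmwdrxbuhis

Rule — shift every letter 5 places forward in the alphabet (wrapping around).
Applying that to "tohrymswpcdn" gives "ytmwdrxbuhis".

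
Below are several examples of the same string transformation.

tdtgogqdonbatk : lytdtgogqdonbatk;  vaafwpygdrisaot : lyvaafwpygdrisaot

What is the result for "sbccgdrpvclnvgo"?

The rule is to prepend "ly".
On "sbccgdrpvclnvgo" that produces "lysbccgdrpvclnvgo".

lysbccgdrpvclnvgo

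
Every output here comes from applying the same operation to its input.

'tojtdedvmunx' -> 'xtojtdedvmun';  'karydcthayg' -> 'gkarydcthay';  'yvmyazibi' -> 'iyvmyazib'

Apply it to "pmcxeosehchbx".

Looking at the pairs, the operation is to move the last character to the front.
On "pmcxeosehchbx" that produces "xpmcxeosehchb".

xpmcxeosehchb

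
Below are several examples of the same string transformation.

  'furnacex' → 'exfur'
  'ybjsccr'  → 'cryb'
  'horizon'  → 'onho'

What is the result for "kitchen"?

enki

Looking at the pairs, the operation is to move the last 2 characters to the front (rotate right by 2), then delete the last 3 characters.
Working it through for "kitchen": intermediate "enkitch", final "enki".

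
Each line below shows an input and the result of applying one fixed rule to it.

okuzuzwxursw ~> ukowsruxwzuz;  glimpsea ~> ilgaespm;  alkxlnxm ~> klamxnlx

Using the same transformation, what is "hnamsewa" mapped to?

anhawesm

The rule is to move the first 3 characters to the end (rotate left by 3), then reverse the string.
Working it through for "hnamsewa": intermediate "msewahna", final "anhawesm".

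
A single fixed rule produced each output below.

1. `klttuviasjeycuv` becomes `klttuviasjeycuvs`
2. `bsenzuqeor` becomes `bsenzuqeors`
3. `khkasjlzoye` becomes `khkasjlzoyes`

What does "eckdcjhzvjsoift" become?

eckdcjhzvjsoifts

Rule — append "s".
Doing the same to "eckdcjhzvjsoift": "eckdcjhzvjsoifts".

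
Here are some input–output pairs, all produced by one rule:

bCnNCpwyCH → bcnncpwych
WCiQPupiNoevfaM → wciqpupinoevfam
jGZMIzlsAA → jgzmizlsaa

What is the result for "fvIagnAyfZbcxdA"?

fviagnayfzbcxda

The rule is to convert every letter to lowercase.
Doing the same to "fvIagnAyfZbcxdA": "fviagnayfzbcxda".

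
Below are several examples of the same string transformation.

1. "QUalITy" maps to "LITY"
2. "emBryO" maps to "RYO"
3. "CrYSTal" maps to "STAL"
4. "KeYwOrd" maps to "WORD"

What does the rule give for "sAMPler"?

The pattern: delete the first 3 characters, then convert every letter to uppercase.
For "sAMPler", step one produces "Pler"; step two turns that into "PLER".

PLER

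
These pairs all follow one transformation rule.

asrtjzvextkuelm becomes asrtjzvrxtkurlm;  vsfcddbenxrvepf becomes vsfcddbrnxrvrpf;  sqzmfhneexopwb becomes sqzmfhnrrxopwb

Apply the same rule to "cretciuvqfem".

Rule — replace every "e" with "r".
So "cretciuvqfem" becomes "crrtciuvqfrm".

crrtciuvqfrm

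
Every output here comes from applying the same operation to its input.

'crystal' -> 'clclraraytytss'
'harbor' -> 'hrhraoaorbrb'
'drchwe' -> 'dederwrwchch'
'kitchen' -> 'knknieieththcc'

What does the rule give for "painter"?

Looking at the pairs, the operation is to double every character, then take characters alternately from the front and the back (1st, last, 2nd, 2nd-last, ...).
Doing the same to "painter": "prpraeaeititnn".

prpraeaeititnn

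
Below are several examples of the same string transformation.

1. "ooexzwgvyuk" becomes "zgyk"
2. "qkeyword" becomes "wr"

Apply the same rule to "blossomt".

sm

The pattern: delete the first 3 characters, then keep every other character starting from the second (positions 2nd, 4th, 6th, ...).
Applying both steps to "blossomt": "ssomt", then "sm".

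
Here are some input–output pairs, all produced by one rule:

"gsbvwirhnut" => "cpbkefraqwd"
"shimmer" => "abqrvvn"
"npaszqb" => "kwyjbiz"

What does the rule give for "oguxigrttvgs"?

In each case the input is transformed by: shift every letter 9 places forward in the alphabet (wrapping around), then move the last character to the front.
For "oguxigrttvgs", step one produces "xpdgrpaccepb"; step two turns that into "bxpdgrpaccep".

bxpdgrpaccep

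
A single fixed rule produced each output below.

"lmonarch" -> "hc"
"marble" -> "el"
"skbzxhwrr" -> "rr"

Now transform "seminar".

The rule is to reverse the string, then keep only the first 2 characters.
On "seminar": the first step gives "ranimes", and the second then gives "ra".

ra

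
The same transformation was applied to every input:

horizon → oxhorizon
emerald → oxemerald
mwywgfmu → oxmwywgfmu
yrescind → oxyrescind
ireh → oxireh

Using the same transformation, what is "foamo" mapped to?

oxfoamo

Each output is the input with this applied: prepend "ox".
"foamo" → "oxfoamo".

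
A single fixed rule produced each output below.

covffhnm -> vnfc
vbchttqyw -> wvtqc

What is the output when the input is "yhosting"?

yton

In each case the input is transformed by: keep every other character starting from the first (positions 1st, 3rd, 5th, ...), then sort the characters into reverse alphabetical order.
"yhosting" → "yton".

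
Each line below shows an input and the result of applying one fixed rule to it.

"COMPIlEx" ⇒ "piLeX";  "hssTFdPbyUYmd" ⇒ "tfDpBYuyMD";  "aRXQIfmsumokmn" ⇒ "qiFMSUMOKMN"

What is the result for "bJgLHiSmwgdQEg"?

What's happening: delete the first 3 characters, then flip the case of every letter.
"bJgLHiSmwgdQEg" → "LHiSmwgdQEg" → "lhIsMWGDqeG".

lhIsMWGDqeG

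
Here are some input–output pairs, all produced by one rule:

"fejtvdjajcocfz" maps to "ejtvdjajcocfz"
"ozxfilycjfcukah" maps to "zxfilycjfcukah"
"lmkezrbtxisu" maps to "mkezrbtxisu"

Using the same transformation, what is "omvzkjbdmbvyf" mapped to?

Looking at the pairs, the operation is to delete the first character.
So "omvzkjbdmbvyf" becomes "mvzkjbdmbvyf".

mvzkjbdmbvyf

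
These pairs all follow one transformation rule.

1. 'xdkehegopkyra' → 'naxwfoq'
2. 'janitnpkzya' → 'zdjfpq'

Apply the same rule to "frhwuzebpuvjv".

vxkufll

The rule is to keep every other character starting from the first (positions 1st, 3rd, 5th, ...), then shift every letter 10 places backward in the alphabet (wrapping around).
For "frhwuzebpuvjv", step one produces "fhuepvv"; step two turns that into "vxkufll".
(Check on "janitnpkzya": → "jntpza" → "zdjfpq" ✓)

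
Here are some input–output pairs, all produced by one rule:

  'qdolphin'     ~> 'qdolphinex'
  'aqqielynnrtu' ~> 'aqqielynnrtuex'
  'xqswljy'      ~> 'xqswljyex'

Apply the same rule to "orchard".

orchardex

Looking at the pairs, the operation is to append "ex".
"orchard" → "orchardex".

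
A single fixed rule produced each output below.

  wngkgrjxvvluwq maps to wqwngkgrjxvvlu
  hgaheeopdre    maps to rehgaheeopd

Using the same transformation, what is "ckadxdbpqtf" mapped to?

tfckadxdbpq

What's happening: move the last 2 characters to the front (rotate right by 2).
For "ckadxdbpqtf" the result is "tfckadxdbpq".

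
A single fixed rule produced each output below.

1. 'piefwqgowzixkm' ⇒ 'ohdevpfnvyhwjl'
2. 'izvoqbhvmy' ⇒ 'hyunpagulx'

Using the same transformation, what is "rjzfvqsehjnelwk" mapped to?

The transformation: shift every letter 1 place backward in the alphabet (wrapping around).
Applying that to "rjzfvqsehjnelwk" gives "qiyeuprdgimdkvj".

qiyeuprdgimdkvj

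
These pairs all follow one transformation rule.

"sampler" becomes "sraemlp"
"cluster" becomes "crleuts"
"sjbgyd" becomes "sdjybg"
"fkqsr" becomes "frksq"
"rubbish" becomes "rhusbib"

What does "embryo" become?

eomybr

Looking at the pairs, the operation is to take characters alternately from the front and the back (1st, last, 2nd, 2nd-last, ...).
Applying that to "embryo" gives "eomybr".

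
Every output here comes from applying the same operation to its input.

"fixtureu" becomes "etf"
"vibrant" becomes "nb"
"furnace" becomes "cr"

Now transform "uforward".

rru

The rule is to reverse the string, then keep one character in every 3, starting at position 2 (positions 2nd, 5th, 8th, ...).
Starting from "uforward": after the first operation, "drawrofu"; after the second, "rru".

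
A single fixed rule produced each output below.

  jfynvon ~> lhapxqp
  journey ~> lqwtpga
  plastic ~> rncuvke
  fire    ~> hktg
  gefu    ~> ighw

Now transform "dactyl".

fcevan

Rule — shift every letter 2 places forward in the alphabet (wrapping around).
Applying that to "dactyl" gives "fcevan".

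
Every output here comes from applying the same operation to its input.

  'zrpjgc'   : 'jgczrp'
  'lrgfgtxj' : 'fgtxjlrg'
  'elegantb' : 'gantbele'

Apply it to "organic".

The pattern: move the first 3 characters to the end (rotate left by 3).
On "organic" that produces "anicorg".

anicorg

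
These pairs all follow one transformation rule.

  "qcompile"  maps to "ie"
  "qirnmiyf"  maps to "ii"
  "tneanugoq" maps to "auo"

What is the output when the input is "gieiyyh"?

The pattern: keep every other character starting from the second (positions 2nd, 4th, 6th, ...), then keep only the vowels.
Starting from "gieiyyh": after the first operation, "iiy"; after the second, "ii".
(Check on "qirnmiyf": → "inif" → "ii" ✓)

ii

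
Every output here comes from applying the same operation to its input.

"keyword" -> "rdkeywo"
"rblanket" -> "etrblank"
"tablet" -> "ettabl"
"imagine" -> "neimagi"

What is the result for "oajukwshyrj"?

rjoajukwshy

In each case the input is transformed by: move the last 2 characters to the front (rotate right by 2).
For "oajukwshyrj" the result is "rjoajukwshy".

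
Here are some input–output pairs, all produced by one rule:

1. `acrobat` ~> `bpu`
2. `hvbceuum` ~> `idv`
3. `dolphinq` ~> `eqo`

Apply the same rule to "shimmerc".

tns

Each output is the input with this applied: shift every letter 1 place forward in the alphabet (wrapping around), then keep one character in every 3, starting at position 1 (positions 1st, 4th, 7th, ...).
"shimmerc" → "tijnnfsd" → "tns".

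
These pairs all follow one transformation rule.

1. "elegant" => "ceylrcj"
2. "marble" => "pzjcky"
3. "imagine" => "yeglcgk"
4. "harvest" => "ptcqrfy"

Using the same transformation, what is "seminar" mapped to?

The transformation: move the first 2 characters to the end (rotate left by 2), then shift every letter 2 places backward in the alphabet (wrapping around).
Applying both steps to "seminar": "minarse", then "kglypqc".
(Check on "imagine": → "agineim" → "yeglcgk" ✓)

kglypqc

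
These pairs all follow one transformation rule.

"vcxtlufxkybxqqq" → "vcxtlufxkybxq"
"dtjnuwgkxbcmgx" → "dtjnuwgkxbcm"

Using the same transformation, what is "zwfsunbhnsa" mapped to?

The rule is to delete the last 2 characters.
Doing the same to "zwfsunbhnsa": "zwfsunbhn".

zwfsunbhn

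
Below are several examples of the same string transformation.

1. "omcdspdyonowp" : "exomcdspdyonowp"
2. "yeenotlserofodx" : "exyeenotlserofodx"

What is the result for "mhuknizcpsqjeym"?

exmhuknizcpsqjeym

What's happening: prepend "ex".
Doing the same to "mhuknizcpsqjeym": "exmhuknizcpsqjeym".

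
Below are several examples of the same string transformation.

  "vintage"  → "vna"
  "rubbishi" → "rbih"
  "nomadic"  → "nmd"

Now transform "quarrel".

Rule — move the last character to the front, then keep every other character starting from the second (positions 2nd, 4th, 6th, ...).
Starting from "quarrel": after the first operation, "lquarre"; after the second, "qar".

qar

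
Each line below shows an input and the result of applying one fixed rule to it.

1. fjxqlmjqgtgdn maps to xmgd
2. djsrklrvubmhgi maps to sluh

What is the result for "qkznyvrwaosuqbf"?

The pattern: keep one character in every 3, starting at position 3 (positions 3rd, 6th, 9th, ...).
Doing the same to "qkznyvrwaosuqbf": "zvauf".

zvauf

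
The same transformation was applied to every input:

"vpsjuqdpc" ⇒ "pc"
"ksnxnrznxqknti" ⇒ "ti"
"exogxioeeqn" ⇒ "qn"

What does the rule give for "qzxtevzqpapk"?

The rule is to keep only the last 2 characters.
On "qzxtevzqpapk" that produces "pk".

pk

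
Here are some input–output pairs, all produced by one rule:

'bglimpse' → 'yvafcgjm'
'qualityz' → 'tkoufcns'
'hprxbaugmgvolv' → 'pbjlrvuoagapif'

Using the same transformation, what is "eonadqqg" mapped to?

Looking at the pairs, the operation is to shift every letter 6 places backward in the alphabet (wrapping around), then move the last character to the front.
Starting from "eonadqqg": after the first operation, "yihuxkka"; after the second, "ayihuxkk".
(Check on "bglimpse": → "vafcgjmy" → "yvafcgjm" ✓)

ayihuxkk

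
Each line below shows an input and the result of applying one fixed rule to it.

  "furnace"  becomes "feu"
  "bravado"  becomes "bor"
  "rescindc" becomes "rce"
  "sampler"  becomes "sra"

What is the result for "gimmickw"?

gwi

The rule is to take characters alternately from the front and the back (1st, last, 2nd, 2nd-last, ...), then keep only the first 3 characters.
Starting from "gimmickw": after the first operation, "gwikmcmi"; after the second, "gwi".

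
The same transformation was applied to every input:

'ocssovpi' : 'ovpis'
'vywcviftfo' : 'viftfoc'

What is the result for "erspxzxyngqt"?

Each output is the input with this applied: delete the first 3 characters, then move the first character to the end.
Working it through for "erspxzxyngqt": intermediate "pxzxyngqt", final "xzxyngqtp".

xzxyngqtp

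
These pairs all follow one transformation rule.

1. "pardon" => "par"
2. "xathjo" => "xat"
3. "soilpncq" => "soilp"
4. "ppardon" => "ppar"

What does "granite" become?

In each case the input is transformed by: delete the last 3 characters.
"granite" → "gran".

gran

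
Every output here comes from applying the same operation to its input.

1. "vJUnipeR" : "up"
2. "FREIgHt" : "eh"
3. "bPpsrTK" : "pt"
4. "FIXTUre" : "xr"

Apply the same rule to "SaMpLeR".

Rule — keep one character in every 3, starting at position 3 (positions 3rd, 6th, 9th, ...), then convert every letter to lowercase.
On "SaMpLeR" that produces "me".

me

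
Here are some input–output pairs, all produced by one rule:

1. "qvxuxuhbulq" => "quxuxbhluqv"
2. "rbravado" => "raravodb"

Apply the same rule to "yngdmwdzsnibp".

ydgwmzdnsbipn

Rule — swap each adjacent pair of characters (1↔2, 3↔4, ...), then move the first character to the end.
On "yngdmwdzsnibp": the first step gives "nydgwmzdnsbip", and the second then gives "ydgwmzdnsbipn".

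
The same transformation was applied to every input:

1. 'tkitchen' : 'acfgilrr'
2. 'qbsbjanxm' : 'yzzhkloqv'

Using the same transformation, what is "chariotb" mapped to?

yzafgmpr

Looking at the pairs, the operation is to sort the characters into alphabetical order, then shift every letter 2 places backward in the alphabet (wrapping around).
Working it through for "chariotb": intermediate "abchiort", final "yzafgmpr".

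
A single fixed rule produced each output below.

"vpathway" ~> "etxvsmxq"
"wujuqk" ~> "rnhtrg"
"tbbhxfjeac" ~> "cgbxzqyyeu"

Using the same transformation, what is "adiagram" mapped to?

doxjxafx

Looking at the pairs, the operation is to shift every letter 3 places backward in the alphabet (wrapping around), then swap the front and back halves of the string.
Working it through for "adiagram": intermediate "xafxdoxj", final "doxjxafx".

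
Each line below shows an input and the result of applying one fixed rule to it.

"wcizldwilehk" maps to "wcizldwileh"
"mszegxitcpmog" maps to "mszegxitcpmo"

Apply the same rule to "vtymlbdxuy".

vtymlbdxu

In each case the input is transformed by: delete the last character.
For "vtymlbdxuy" the result is "vtymlbdxu".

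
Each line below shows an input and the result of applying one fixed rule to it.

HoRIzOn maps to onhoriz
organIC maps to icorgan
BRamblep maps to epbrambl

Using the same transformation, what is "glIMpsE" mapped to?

What's happening: move the last 2 characters to the front (rotate right by 2), then convert every letter to lowercase.
"glIMpsE" → "sEglIMp" → "seglimp".

seglimp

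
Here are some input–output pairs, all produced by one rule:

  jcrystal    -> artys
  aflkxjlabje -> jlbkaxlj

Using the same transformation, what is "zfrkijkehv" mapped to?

The transformation: take characters alternately from the front and the back (1st, last, 2nd, 2nd-last, ...), then delete the first 3 characters.
For "zfrkijkehv", step one produces "zvfhrekkij"; step two turns that into "hrekkij".

hrekkij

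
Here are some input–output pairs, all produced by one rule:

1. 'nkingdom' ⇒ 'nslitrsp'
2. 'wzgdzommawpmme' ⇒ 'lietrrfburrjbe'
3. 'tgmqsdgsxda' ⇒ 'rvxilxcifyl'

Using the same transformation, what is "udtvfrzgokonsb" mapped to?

yakweltptsxgzi

The pattern: shift every letter 5 places forward in the alphabet (wrapping around), then move the first 2 characters to the end (rotate left by 2).
For "udtvfrzgokonsb", step one produces "ziyakweltptsxg"; step two turns that into "yakweltptsxgzi".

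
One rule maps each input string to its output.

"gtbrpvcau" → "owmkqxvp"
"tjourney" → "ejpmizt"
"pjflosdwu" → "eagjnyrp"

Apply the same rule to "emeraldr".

The pattern: shift every letter 5 places backward in the alphabet (wrapping around), then delete the first character.
Working it through for "emeraldr": intermediate "zhzmvgym", final "hzmvgym".

hzmvgym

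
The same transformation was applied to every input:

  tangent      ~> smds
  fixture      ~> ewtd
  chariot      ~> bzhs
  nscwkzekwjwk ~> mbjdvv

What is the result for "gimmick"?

flhj

The rule is to keep every other character starting from the first (positions 1st, 3rd, 5th, ...), then shift every letter 1 place backward in the alphabet (wrapping around).
On "gimmick": the first step gives "gmik", and the second then gives "flhj".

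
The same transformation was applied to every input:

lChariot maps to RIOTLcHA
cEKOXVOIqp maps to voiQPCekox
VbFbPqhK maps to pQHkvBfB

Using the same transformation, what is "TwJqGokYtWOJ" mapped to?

The rule is to swap the front and back halves of the string, then flip the case of every letter.
Applying both steps to "TwJqGokYtWOJ": "kYtWOJTwJqGo", then "KyTwojtWjQgO".

KyTwojtWjQgO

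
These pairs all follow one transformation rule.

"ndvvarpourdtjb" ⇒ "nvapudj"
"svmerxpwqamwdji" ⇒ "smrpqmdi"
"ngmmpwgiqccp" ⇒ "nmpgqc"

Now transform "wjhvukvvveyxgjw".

Rule — keep every other character starting from the first (positions 1st, 3rd, 5th, ...).
For "wjhvukvvveyxgjw" the result is "whuvvygw".

whuvvygw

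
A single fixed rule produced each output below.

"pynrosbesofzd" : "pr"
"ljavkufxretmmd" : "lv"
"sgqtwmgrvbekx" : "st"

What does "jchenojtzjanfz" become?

The rule is to keep one character in every 3, starting at position 1 (positions 1st, 4th, 7th, ...), then delete the last 3 characters.
"jchenojtzjanfz" → "jejjf" → "je".

je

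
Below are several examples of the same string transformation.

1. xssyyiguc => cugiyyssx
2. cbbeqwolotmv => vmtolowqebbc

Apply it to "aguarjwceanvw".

Each output is the input with this applied: reverse the string.
On "aguarjwceanvw" that produces "wvnaecwjrauga".

wvnaecwjrauga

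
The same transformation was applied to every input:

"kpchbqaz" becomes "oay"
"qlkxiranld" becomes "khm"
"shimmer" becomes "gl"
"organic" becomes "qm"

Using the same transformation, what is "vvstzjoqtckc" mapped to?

uypj

Rule — keep one character in every 3, starting at position 2 (positions 2nd, 5th, 8th, ...), then shift every letter 1 place backward in the alphabet (wrapping around).
Applying both steps to "vvstzjoqtckc": "vzqk", then "uypj".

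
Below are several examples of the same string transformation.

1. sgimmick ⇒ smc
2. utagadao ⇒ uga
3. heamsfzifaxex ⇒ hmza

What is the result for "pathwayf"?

phy

Each output is the input with this applied: move the last character to the front, then keep one character in every 3, starting at position 2 (positions 2nd, 5th, 8th, ...).
Starting from "pathwayf": after the first operation, "fpathway"; after the second, "phy".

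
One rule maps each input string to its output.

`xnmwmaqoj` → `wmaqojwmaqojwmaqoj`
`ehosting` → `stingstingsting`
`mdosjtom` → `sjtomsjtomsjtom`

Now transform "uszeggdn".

eggdneggdneggdn

Looking at the pairs, the operation is to delete the first 3 characters, then write the whole string 3 times in a row.
Doing the same to "uszeggdn": "eggdneggdneggdn".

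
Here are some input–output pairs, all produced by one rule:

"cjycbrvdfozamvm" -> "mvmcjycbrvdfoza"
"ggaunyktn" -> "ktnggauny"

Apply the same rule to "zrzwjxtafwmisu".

What's happening: move the last 3 characters to the front (rotate right by 3).
So "zrzwjxtafwmisu" becomes "isuzrzwjxtafwm".

isuzrzwjxtafwm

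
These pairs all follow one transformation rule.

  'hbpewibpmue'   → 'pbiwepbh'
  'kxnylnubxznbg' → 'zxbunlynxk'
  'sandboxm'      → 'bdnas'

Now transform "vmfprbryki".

rbrpfmv

Rule — delete the last 3 characters, then reverse the string.
Starting from "vmfprbryki": after the first operation, "vmfprbr"; after the second, "rbrpfmv".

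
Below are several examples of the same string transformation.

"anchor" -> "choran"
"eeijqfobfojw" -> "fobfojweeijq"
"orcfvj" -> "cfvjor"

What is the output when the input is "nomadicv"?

adicvnom

The transformation: move the last character to the front, then swap the front and back halves of the string.
Applying both steps to "nomadicv": "vnomadic", then "adicvnom".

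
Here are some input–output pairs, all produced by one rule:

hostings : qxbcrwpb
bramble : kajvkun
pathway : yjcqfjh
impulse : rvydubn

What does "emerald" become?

The pattern: shift every letter 9 places forward in the alphabet (wrapping around).
So "emerald" becomes "nvnajum".

nvnajum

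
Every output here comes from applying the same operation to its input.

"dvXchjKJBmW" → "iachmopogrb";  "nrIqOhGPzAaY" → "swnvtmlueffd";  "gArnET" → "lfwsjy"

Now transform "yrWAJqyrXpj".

The transformation: shift every letter 5 places forward in the alphabet (wrapping around), then convert every letter to lowercase.
"yrWAJqyrXpj" → "dwbfovdwcuo".

dwbfovdwcuo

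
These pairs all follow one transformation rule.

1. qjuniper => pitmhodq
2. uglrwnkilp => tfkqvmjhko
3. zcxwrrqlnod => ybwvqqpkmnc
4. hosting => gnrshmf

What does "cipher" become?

bhogdq

The pattern: shift every letter 1 place backward in the alphabet (wrapping around).
So "cipher" becomes "bhogdq".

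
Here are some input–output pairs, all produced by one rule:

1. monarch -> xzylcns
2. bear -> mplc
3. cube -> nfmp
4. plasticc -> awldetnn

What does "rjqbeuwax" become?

cubmpfhli

In each case the input is transformed by: shift every letter 11 places forward in the alphabet (wrapping around).
On "rjqbeuwax" that produces "cubmpfhli".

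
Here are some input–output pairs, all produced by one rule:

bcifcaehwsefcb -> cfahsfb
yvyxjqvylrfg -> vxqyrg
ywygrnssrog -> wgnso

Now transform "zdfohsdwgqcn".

The transformation: keep every other character starting from the second (positions 2nd, 4th, 6th, ...).
So "zdfohsdwgqcn" becomes "doswqn".

doswqn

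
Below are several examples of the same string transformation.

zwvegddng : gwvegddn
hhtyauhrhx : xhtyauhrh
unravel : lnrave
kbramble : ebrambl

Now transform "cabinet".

Each output is the input with this applied: delete the first character, then move the last character to the front.
Applying both steps to "cabinet": "abinet", then "tabine".

tabine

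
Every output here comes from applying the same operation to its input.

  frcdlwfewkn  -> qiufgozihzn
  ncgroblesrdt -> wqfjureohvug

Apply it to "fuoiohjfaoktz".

Looking at the pairs, the operation is to shift every letter 3 places forward in the alphabet (wrapping around), then move the last character to the front.
For "fuoiohjfaoktz", step one produces "ixrlrkmidrnwc"; step two turns that into "cixrlrkmidrnw".

cixrlrkmidrnw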